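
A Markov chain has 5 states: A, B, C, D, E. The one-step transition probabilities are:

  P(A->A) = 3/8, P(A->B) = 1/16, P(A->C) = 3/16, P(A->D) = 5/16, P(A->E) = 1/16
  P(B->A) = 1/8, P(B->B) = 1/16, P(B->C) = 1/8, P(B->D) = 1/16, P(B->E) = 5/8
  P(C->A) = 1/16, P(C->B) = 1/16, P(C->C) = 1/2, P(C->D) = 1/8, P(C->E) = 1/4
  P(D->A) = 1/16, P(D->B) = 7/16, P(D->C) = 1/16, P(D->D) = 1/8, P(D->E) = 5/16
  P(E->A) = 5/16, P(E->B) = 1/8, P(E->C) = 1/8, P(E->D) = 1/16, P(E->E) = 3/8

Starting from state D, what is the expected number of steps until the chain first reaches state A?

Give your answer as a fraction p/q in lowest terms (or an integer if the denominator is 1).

Let h_i = expected steps to first reach A from state i.
Boundary: h_A = 0.
First-step equations for the other states:
  h_B = 1 + 1/8*h_A + 1/16*h_B + 1/8*h_C + 1/16*h_D + 5/8*h_E
  h_C = 1 + 1/16*h_A + 1/16*h_B + 1/2*h_C + 1/8*h_D + 1/4*h_E
  h_D = 1 + 1/16*h_A + 7/16*h_B + 1/16*h_C + 1/8*h_D + 5/16*h_E
  h_E = 1 + 5/16*h_A + 1/8*h_B + 1/8*h_C + 1/16*h_D + 3/8*h_E

Substituting h_A = 0 and rearranging gives the linear system (I - Q) h = 1:
  [15/16, -1/8, -1/16, -5/8] . (h_B, h_C, h_D, h_E) = 1
  [-1/16, 1/2, -1/8, -1/4] . (h_B, h_C, h_D, h_E) = 1
  [-7/16, -1/16, 7/8, -5/16] . (h_B, h_C, h_D, h_E) = 1
  [-1/8, -1/8, -1/16, 5/8] . (h_B, h_C, h_D, h_E) = 1

Solving yields:
  h_B = 6040/1131
  h_C = 250/39
  h_D = 6664/1131
  h_E = 5134/1131

Starting state is D, so the expected hitting time is h_D = 6664/1131.

Answer: 6664/1131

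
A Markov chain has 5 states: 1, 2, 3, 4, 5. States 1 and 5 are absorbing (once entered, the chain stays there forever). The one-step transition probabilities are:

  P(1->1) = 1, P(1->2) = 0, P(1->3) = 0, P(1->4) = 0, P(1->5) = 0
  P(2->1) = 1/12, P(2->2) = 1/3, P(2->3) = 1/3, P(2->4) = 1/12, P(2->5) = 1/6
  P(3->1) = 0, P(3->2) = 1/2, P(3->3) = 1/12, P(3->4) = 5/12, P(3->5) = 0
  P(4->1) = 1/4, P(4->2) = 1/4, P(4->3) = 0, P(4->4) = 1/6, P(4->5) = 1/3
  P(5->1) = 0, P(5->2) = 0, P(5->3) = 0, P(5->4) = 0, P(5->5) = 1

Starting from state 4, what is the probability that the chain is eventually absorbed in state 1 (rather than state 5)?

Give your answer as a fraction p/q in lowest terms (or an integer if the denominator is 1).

Let a_i = P(absorbed in 1 | start in state i).
Boundary conditions: a_1 = 1, a_5 = 0.
For each transient state i, a_i = sum_j P(i->j) * a_j:
  a_2 = 1/12*a_1 + 1/3*a_2 + 1/3*a_3 + 1/12*a_4 + 1/6*a_5
  a_3 = 0*a_1 + 1/2*a_2 + 1/12*a_3 + 5/12*a_4 + 0*a_5
  a_4 = 1/4*a_1 + 1/4*a_2 + 0*a_3 + 1/6*a_4 + 1/3*a_5

Substituting a_1 = 1 and a_5 = 0, rearrange to (I - Q) a = r where r[i] = P(i -> 1):
  [2/3, -1/3, -1/12] . (a_2, a_3, a_4) = 1/12
  [-1/2, 11/12, -5/12] . (a_2, a_3, a_4) = 0
  [-1/4, 0, 5/6] . (a_2, a_3, a_4) = 1/4

Solving yields:
  a_2 = 203/547
  a_3 = 213/547
  a_4 = 225/547

Starting state is 4, so the absorption probability is a_4 = 225/547.

Answer: 225/547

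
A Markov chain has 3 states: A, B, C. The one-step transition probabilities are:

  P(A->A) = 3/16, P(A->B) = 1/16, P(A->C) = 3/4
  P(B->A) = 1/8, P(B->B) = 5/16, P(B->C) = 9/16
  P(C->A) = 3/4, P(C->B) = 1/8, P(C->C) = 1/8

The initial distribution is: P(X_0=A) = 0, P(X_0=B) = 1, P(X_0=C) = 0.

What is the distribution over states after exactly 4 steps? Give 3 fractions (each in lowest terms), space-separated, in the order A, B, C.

Propagating the distribution step by step (d_{t+1} = d_t * P):
d_0 = (A=0, B=1, C=0)
  d_1[A] = 0*3/16 + 1*1/8 + 0*3/4 = 1/8
  d_1[B] = 0*1/16 + 1*5/16 + 0*1/8 = 5/16
  d_1[C] = 0*3/4 + 1*9/16 + 0*1/8 = 9/16
d_1 = (A=1/8, B=5/16, C=9/16)
  d_2[A] = 1/8*3/16 + 5/16*1/8 + 9/16*3/4 = 31/64
  d_2[B] = 1/8*1/16 + 5/16*5/16 + 9/16*1/8 = 45/256
  d_2[C] = 1/8*3/4 + 5/16*9/16 + 9/16*1/8 = 87/256
d_2 = (A=31/64, B=45/256, C=87/256)
  d_3[A] = 31/64*3/16 + 45/256*1/8 + 87/256*3/4 = 753/2048
  d_3[B] = 31/64*1/16 + 45/256*5/16 + 87/256*1/8 = 523/4096
  d_3[C] = 31/64*3/4 + 45/256*9/16 + 87/256*1/8 = 2067/4096
d_3 = (A=753/2048, B=523/4096, C=2067/4096)
  d_4[A] = 753/2048*3/16 + 523/4096*1/8 + 2067/4096*3/4 = 949/2048
  d_4[B] = 753/2048*1/16 + 523/4096*5/16 + 2067/4096*1/8 = 8255/65536
  d_4[C] = 753/2048*3/4 + 523/4096*9/16 + 2067/4096*1/8 = 26913/65536
d_4 = (A=949/2048, B=8255/65536, C=26913/65536)

Answer: 949/2048 8255/65536 26913/65536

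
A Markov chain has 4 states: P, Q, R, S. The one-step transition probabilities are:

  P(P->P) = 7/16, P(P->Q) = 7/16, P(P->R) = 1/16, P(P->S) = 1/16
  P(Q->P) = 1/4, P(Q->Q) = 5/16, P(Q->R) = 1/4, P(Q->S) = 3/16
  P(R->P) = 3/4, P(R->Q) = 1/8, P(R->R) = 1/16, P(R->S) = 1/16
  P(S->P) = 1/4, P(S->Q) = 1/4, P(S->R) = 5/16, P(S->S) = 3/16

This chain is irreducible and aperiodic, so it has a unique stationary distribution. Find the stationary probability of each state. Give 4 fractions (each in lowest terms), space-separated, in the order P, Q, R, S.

Answer: 80/199 65/199 61/398 47/398

Derivation:
The stationary distribution satisfies pi = pi * P, i.e.:
  pi_P = 7/16*pi_P + 1/4*pi_Q + 3/4*pi_R + 1/4*pi_S
  pi_Q = 7/16*pi_P + 5/16*pi_Q + 1/8*pi_R + 1/4*pi_S
  pi_R = 1/16*pi_P + 1/4*pi_Q + 1/16*pi_R + 5/16*pi_S
  pi_S = 1/16*pi_P + 3/16*pi_Q + 1/16*pi_R + 3/16*pi_S
with normalization: pi_P + pi_Q + pi_R + pi_S = 1.

Using the first 3 balance equations plus normalization, the linear system A*pi = b is:
  [-9/16, 1/4, 3/4, 1/4] . pi = 0
  [7/16, -11/16, 1/8, 1/4] . pi = 0
  [1/16, 1/4, -15/16, 5/16] . pi = 0
  [1, 1, 1, 1] . pi = 1

Solving yields:
  pi_P = 80/199
  pi_Q = 65/199
  pi_R = 61/398
  pi_S = 47/398

Verification (pi * P):
  80/199*7/16 + 65/199*1/4 + 61/398*3/4 + 47/398*1/4 = 80/199 = pi_P  (ok)
  80/199*7/16 + 65/199*5/16 + 61/398*1/8 + 47/398*1/4 = 65/199 = pi_Q  (ok)
  80/199*1/16 + 65/199*1/4 + 61/398*1/16 + 47/398*5/16 = 61/398 = pi_R  (ok)
  80/199*1/16 + 65/199*3/16 + 61/398*1/16 + 47/398*3/16 = 47/398 = pi_S  (ok)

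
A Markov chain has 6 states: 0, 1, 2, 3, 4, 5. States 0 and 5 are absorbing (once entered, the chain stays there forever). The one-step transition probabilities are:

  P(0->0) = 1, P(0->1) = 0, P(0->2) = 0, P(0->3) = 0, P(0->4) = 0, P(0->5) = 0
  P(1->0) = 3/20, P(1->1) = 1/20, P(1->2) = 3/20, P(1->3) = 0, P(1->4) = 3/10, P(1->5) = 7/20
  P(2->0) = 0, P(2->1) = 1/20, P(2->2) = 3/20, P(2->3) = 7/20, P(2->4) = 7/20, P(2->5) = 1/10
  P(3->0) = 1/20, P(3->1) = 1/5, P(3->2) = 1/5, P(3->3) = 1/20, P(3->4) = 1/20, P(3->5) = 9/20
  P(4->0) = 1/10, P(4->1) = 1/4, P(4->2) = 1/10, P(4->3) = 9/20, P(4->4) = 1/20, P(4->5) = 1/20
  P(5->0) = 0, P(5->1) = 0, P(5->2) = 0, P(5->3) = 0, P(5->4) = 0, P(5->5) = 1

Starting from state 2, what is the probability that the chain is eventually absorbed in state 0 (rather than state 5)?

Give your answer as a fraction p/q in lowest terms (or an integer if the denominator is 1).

Answer: 1496/7467

Derivation:
Let a_i = P(absorbed in 0 | start in state i).
Boundary conditions: a_0 = 1, a_5 = 0.
For each transient state i, a_i = sum_j P(i->j) * a_j:
  a_1 = 3/20*a_0 + 1/20*a_1 + 3/20*a_2 + 0*a_3 + 3/10*a_4 + 7/20*a_5
  a_2 = 0*a_0 + 1/20*a_1 + 3/20*a_2 + 7/20*a_3 + 7/20*a_4 + 1/10*a_5
  a_3 = 1/20*a_0 + 1/5*a_1 + 1/5*a_2 + 1/20*a_3 + 1/20*a_4 + 9/20*a_5
  a_4 = 1/10*a_0 + 1/4*a_1 + 1/10*a_2 + 9/20*a_3 + 1/20*a_4 + 1/20*a_5

Substituting a_0 = 1 and a_5 = 0, rearrange to (I - Q) a = r where r[i] = P(i -> 0):
  [19/20, -3/20, 0, -3/10] . (a_1, a_2, a_3, a_4) = 3/20
  [-1/20, 17/20, -7/20, -7/20] . (a_1, a_2, a_3, a_4) = 0
  [-1/5, -1/5, 19/20, -1/20] . (a_1, a_2, a_3, a_4) = 1/20
  [-1/4, -1/10, -9/20, 19/20] . (a_1, a_2, a_3, a_4) = 1/10

Solving yields:
  a_1 = 691/2489
  a_2 = 1496/7467
  a_3 = 22/131
  a_4 = 2083/7467

Starting state is 2, so the absorption probability is a_2 = 1496/7467.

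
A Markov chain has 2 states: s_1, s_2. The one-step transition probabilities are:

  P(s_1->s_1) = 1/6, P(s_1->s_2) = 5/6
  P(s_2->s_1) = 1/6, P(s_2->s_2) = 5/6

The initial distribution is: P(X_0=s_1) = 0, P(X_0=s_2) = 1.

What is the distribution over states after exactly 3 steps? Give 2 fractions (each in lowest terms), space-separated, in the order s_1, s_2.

Answer: 1/6 5/6

Derivation:
Propagating the distribution step by step (d_{t+1} = d_t * P):
d_0 = (s_1=0, s_2=1)
  d_1[s_1] = 0*1/6 + 1*1/6 = 1/6
  d_1[s_2] = 0*5/6 + 1*5/6 = 5/6
d_1 = (s_1=1/6, s_2=5/6)
  d_2[s_1] = 1/6*1/6 + 5/6*1/6 = 1/6
  d_2[s_2] = 1/6*5/6 + 5/6*5/6 = 5/6
d_2 = (s_1=1/6, s_2=5/6)
  d_3[s_1] = 1/6*1/6 + 5/6*1/6 = 1/6
  d_3[s_2] = 1/6*5/6 + 5/6*5/6 = 5/6
d_3 = (s_1=1/6, s_2=5/6)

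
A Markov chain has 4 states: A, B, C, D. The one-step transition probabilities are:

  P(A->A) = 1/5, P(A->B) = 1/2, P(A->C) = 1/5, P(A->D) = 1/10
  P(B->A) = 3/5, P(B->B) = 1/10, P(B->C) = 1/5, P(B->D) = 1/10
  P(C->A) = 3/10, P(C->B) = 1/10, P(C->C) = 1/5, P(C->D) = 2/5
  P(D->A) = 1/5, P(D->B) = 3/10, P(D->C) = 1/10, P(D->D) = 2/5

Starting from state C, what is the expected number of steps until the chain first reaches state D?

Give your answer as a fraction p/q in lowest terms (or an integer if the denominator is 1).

Let h_i = expected steps to first reach D from state i.
Boundary: h_D = 0.
First-step equations for the other states:
  h_A = 1 + 1/5*h_A + 1/2*h_B + 1/5*h_C + 1/10*h_D
  h_B = 1 + 3/5*h_A + 1/10*h_B + 1/5*h_C + 1/10*h_D
  h_C = 1 + 3/10*h_A + 1/10*h_B + 1/5*h_C + 2/5*h_D

Substituting h_D = 0 and rearranging gives the linear system (I - Q) h = 1:
  [4/5, -1/2, -1/5] . (h_A, h_B, h_C) = 1
  [-3/5, 9/10, -1/5] . (h_A, h_B, h_C) = 1
  [-3/10, -1/10, 4/5] . (h_A, h_B, h_C) = 1

Solving yields:
  h_A = 25/4
  h_B = 25/4
  h_C = 35/8

Starting state is C, so the expected hitting time is h_C = 35/8.

Answer: 35/8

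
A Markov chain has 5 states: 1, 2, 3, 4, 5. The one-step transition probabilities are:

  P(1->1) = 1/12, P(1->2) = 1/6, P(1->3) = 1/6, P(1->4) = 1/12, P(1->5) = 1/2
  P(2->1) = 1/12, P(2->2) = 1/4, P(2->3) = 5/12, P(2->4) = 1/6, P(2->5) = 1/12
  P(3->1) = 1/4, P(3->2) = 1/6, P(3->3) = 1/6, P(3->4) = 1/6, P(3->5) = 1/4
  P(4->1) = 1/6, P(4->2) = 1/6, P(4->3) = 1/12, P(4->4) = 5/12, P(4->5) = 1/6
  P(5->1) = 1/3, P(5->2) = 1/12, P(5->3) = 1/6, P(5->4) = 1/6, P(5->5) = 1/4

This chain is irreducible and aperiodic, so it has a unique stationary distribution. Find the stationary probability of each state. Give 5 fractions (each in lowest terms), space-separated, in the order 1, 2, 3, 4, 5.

Answer: 239/1222 2519/15886 1506/7943 245/1222 4063/15886

Derivation:
The stationary distribution satisfies pi = pi * P, i.e.:
  pi_1 = 1/12*pi_1 + 1/12*pi_2 + 1/4*pi_3 + 1/6*pi_4 + 1/3*pi_5
  pi_2 = 1/6*pi_1 + 1/4*pi_2 + 1/6*pi_3 + 1/6*pi_4 + 1/12*pi_5
  pi_3 = 1/6*pi_1 + 5/12*pi_2 + 1/6*pi_3 + 1/12*pi_4 + 1/6*pi_5
  pi_4 = 1/12*pi_1 + 1/6*pi_2 + 1/6*pi_3 + 5/12*pi_4 + 1/6*pi_5
  pi_5 = 1/2*pi_1 + 1/12*pi_2 + 1/4*pi_3 + 1/6*pi_4 + 1/4*pi_5
with normalization: pi_1 + pi_2 + pi_3 + pi_4 + pi_5 = 1.

Using the first 4 balance equations plus normalization, the linear system A*pi = b is:
  [-11/12, 1/12, 1/4, 1/6, 1/3] . pi = 0
  [1/6, -3/4, 1/6, 1/6, 1/12] . pi = 0
  [1/6, 5/12, -5/6, 1/12, 1/6] . pi = 0
  [1/12, 1/6, 1/6, -7/12, 1/6] . pi = 0
  [1, 1, 1, 1, 1] . pi = 1

Solving yields:
  pi_1 = 239/1222
  pi_2 = 2519/15886
  pi_3 = 1506/7943
  pi_4 = 245/1222
  pi_5 = 4063/15886

Verification (pi * P):
  239/1222*1/12 + 2519/15886*1/12 + 1506/7943*1/4 + 245/1222*1/6 + 4063/15886*1/3 = 239/1222 = pi_1  (ok)
  239/1222*1/6 + 2519/15886*1/4 + 1506/7943*1/6 + 245/1222*1/6 + 4063/15886*1/12 = 2519/15886 = pi_2  (ok)
  239/1222*1/6 + 2519/15886*5/12 + 1506/7943*1/6 + 245/1222*1/12 + 4063/15886*1/6 = 1506/7943 = pi_3  (ok)
  239/1222*1/12 + 2519/15886*1/6 + 1506/7943*1/6 + 245/1222*5/12 + 4063/15886*1/6 = 245/1222 = pi_4  (ok)
  239/1222*1/2 + 2519/15886*1/12 + 1506/7943*1/4 + 245/1222*1/6 + 4063/15886*1/4 = 4063/15886 = pi_5  (ok)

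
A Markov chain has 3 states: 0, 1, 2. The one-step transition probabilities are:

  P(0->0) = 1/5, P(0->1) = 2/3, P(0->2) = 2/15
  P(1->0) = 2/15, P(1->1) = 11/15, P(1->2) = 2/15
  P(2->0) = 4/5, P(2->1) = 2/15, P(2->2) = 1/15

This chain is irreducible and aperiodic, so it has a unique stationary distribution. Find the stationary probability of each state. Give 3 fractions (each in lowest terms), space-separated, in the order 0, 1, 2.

The stationary distribution satisfies pi = pi * P, i.e.:
  pi_0 = 1/5*pi_0 + 2/15*pi_1 + 4/5*pi_2
  pi_1 = 2/3*pi_0 + 11/15*pi_1 + 2/15*pi_2
  pi_2 = 2/15*pi_0 + 2/15*pi_1 + 1/15*pi_2
with normalization: pi_0 + pi_1 + pi_2 = 1.

Using the first 2 balance equations plus normalization, the linear system A*pi = b is:
  [-4/5, 2/15, 4/5] . pi = 0
  [2/3, -4/15, 2/15] . pi = 0
  [1, 1, 1] . pi = 1

Solving yields:
  pi_0 = 13/56
  pi_1 = 9/14
  pi_2 = 1/8

Verification (pi * P):
  13/56*1/5 + 9/14*2/15 + 1/8*4/5 = 13/56 = pi_0  (ok)
  13/56*2/3 + 9/14*11/15 + 1/8*2/15 = 9/14 = pi_1  (ok)
  13/56*2/15 + 9/14*2/15 + 1/8*1/15 = 1/8 = pi_2  (ok)

Answer: 13/56 9/14 1/8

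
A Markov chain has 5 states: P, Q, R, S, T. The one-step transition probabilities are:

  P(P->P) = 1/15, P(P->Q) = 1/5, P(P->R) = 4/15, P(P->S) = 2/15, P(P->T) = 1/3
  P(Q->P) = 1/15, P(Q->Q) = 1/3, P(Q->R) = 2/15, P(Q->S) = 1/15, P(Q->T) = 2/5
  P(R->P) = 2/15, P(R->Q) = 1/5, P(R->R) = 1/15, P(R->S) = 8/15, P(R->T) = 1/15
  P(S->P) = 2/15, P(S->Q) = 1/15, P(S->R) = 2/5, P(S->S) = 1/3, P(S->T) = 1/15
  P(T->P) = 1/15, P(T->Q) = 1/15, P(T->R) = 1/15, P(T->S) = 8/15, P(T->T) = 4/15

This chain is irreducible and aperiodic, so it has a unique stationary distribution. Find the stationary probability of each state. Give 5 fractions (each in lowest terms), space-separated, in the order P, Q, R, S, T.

The stationary distribution satisfies pi = pi * P, i.e.:
  pi_P = 1/15*pi_P + 1/15*pi_Q + 2/15*pi_R + 2/15*pi_S + 1/15*pi_T
  pi_Q = 1/5*pi_P + 1/3*pi_Q + 1/5*pi_R + 1/15*pi_S + 1/15*pi_T
  pi_R = 4/15*pi_P + 2/15*pi_Q + 1/15*pi_R + 2/5*pi_S + 1/15*pi_T
  pi_S = 2/15*pi_P + 1/15*pi_Q + 8/15*pi_R + 1/3*pi_S + 8/15*pi_T
  pi_T = 1/3*pi_P + 2/5*pi_Q + 1/15*pi_R + 1/15*pi_S + 4/15*pi_T
with normalization: pi_P + pi_Q + pi_R + pi_S + pi_T = 1.

Using the first 4 balance equations plus normalization, the linear system A*pi = b is:
  [-14/15, 1/15, 2/15, 2/15, 1/15] . pi = 0
  [1/5, -2/3, 1/5, 1/15, 1/15] . pi = 0
  [4/15, 2/15, -14/15, 2/5, 1/15] . pi = 0
  [2/15, 1/15, 8/15, -2/3, 8/15] . pi = 0
  [1, 1, 1, 1, 1] . pi = 1

Solving yields:
  pi_P = 481/4606
  pi_Q = 7/47
  pi_R = 989/4606
  pi_S = 810/2303
  pi_T = 415/2303

Verification (pi * P):
  481/4606*1/15 + 7/47*1/15 + 989/4606*2/15 + 810/2303*2/15 + 415/2303*1/15 = 481/4606 = pi_P  (ok)
  481/4606*1/5 + 7/47*1/3 + 989/4606*1/5 + 810/2303*1/15 + 415/2303*1/15 = 7/47 = pi_Q  (ok)
  481/4606*4/15 + 7/47*2/15 + 989/4606*1/15 + 810/2303*2/5 + 415/2303*1/15 = 989/4606 = pi_R  (ok)
  481/4606*2/15 + 7/47*1/15 + 989/4606*8/15 + 810/2303*1/3 + 415/2303*8/15 = 810/2303 = pi_S  (ok)
  481/4606*1/3 + 7/47*2/5 + 989/4606*1/15 + 810/2303*1/15 + 415/2303*4/15 = 415/2303 = pi_T  (ok)

Answer: 481/4606 7/47 989/4606 810/2303 415/2303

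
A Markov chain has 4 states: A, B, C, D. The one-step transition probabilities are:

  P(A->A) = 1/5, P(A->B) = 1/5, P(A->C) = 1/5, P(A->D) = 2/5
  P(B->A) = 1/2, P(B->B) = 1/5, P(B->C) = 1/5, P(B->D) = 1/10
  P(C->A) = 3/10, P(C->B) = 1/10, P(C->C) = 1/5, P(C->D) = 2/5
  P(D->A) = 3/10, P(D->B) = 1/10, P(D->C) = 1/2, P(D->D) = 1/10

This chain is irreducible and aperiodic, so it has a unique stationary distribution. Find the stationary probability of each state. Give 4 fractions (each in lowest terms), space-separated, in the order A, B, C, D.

Answer: 29/97 14/97 356/1261 346/1261

Derivation:
The stationary distribution satisfies pi = pi * P, i.e.:
  pi_A = 1/5*pi_A + 1/2*pi_B + 3/10*pi_C + 3/10*pi_D
  pi_B = 1/5*pi_A + 1/5*pi_B + 1/10*pi_C + 1/10*pi_D
  pi_C = 1/5*pi_A + 1/5*pi_B + 1/5*pi_C + 1/2*pi_D
  pi_D = 2/5*pi_A + 1/10*pi_B + 2/5*pi_C + 1/10*pi_D
with normalization: pi_A + pi_B + pi_C + pi_D = 1.

Using the first 3 balance equations plus normalization, the linear system A*pi = b is:
  [-4/5, 1/2, 3/10, 3/10] . pi = 0
  [1/5, -4/5, 1/10, 1/10] . pi = 0
  [1/5, 1/5, -4/5, 1/2] . pi = 0
  [1, 1, 1, 1] . pi = 1

Solving yields:
  pi_A = 29/97
  pi_B = 14/97
  pi_C = 356/1261
  pi_D = 346/1261

Verification (pi * P):
  29/97*1/5 + 14/97*1/2 + 356/1261*3/10 + 346/1261*3/10 = 29/97 = pi_A  (ok)
  29/97*1/5 + 14/97*1/5 + 356/1261*1/10 + 346/1261*1/10 = 14/97 = pi_B  (ok)
  29/97*1/5 + 14/97*1/5 + 356/1261*1/5 + 346/1261*1/2 = 356/1261 = pi_C  (ok)
  29/97*2/5 + 14/97*1/10 + 356/1261*2/5 + 346/1261*1/10 = 346/1261 = pi_D  (ok)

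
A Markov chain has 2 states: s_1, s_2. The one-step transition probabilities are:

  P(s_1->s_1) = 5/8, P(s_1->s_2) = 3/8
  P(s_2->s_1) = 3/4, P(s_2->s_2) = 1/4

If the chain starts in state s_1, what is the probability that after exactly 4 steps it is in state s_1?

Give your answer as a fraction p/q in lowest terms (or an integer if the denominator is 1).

Computing P^4 by repeated multiplication:
P^1 =
  s_1: [5/8, 3/8]
  s_2: [3/4, 1/4]
P^2 =
  s_1: [43/64, 21/64]
  s_2: [21/32, 11/32]
P^3 =
  s_1: [341/512, 171/512]
  s_2: [171/256, 85/256]
P^4 =
  s_1: [2731/4096, 1365/4096]
  s_2: [1365/2048, 683/2048]

(P^4)[s_1 -> s_1] = 2731/4096

Answer: 2731/4096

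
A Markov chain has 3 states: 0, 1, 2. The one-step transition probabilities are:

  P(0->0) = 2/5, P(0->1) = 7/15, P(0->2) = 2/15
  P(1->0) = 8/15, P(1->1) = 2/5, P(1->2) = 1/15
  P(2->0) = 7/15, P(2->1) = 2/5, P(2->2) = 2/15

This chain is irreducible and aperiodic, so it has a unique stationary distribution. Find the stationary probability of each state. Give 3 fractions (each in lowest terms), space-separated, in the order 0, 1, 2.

Answer: 111/239 103/239 25/239

Derivation:
The stationary distribution satisfies pi = pi * P, i.e.:
  pi_0 = 2/5*pi_0 + 8/15*pi_1 + 7/15*pi_2
  pi_1 = 7/15*pi_0 + 2/5*pi_1 + 2/5*pi_2
  pi_2 = 2/15*pi_0 + 1/15*pi_1 + 2/15*pi_2
with normalization: pi_0 + pi_1 + pi_2 = 1.

Using the first 2 balance equations plus normalization, the linear system A*pi = b is:
  [-3/5, 8/15, 7/15] . pi = 0
  [7/15, -3/5, 2/5] . pi = 0
  [1, 1, 1] . pi = 1

Solving yields:
  pi_0 = 111/239
  pi_1 = 103/239
  pi_2 = 25/239

Verification (pi * P):
  111/239*2/5 + 103/239*8/15 + 25/239*7/15 = 111/239 = pi_0  (ok)
  111/239*7/15 + 103/239*2/5 + 25/239*2/5 = 103/239 = pi_1  (ok)
  111/239*2/15 + 103/239*1/15 + 25/239*2/15 = 25/239 = pi_2  (ok)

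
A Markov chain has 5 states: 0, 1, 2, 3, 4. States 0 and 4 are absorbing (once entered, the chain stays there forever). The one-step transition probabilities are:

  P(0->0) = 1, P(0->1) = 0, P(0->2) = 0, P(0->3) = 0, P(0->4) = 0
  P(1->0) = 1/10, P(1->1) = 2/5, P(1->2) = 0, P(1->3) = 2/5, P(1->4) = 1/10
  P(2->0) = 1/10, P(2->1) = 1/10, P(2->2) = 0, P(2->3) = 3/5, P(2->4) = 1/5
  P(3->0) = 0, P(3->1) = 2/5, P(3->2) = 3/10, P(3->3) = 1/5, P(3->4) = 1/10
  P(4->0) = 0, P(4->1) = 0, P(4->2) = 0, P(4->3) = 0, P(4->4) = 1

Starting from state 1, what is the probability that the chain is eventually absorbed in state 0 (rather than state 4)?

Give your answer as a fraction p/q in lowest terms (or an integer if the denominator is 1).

Let a_i = P(absorbed in 0 | start in state i).
Boundary conditions: a_0 = 1, a_4 = 0.
For each transient state i, a_i = sum_j P(i->j) * a_j:
  a_1 = 1/10*a_0 + 2/5*a_1 + 0*a_2 + 2/5*a_3 + 1/10*a_4
  a_2 = 1/10*a_0 + 1/10*a_1 + 0*a_2 + 3/5*a_3 + 1/5*a_4
  a_3 = 0*a_0 + 2/5*a_1 + 3/10*a_2 + 1/5*a_3 + 1/10*a_4

Substituting a_0 = 1 and a_4 = 0, rearrange to (I - Q) a = r where r[i] = P(i -> 0):
  [3/5, 0, -2/5] . (a_1, a_2, a_3) = 1/10
  [-1/10, 1, -3/5] . (a_1, a_2, a_3) = 1/10
  [-2/5, -3/10, 4/5] . (a_1, a_2, a_3) = 0

Solving yields:
  a_1 = 37/100
  a_2 = 8/25
  a_3 = 61/200

Starting state is 1, so the absorption probability is a_1 = 37/100.

Answer: 37/100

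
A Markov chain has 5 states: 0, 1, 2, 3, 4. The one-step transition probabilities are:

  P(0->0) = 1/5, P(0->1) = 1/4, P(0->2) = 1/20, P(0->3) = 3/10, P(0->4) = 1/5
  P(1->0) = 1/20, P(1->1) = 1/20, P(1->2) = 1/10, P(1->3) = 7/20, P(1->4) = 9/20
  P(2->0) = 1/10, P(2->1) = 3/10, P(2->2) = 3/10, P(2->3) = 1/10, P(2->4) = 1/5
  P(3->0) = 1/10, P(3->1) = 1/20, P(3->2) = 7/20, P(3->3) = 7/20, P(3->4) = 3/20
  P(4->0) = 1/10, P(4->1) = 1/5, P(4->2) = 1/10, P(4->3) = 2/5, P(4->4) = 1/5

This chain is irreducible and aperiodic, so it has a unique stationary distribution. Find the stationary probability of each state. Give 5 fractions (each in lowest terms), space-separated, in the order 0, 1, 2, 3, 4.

The stationary distribution satisfies pi = pi * P, i.e.:
  pi_0 = 1/5*pi_0 + 1/20*pi_1 + 1/10*pi_2 + 1/10*pi_3 + 1/10*pi_4
  pi_1 = 1/4*pi_0 + 1/20*pi_1 + 3/10*pi_2 + 1/20*pi_3 + 1/5*pi_4
  pi_2 = 1/20*pi_0 + 1/10*pi_1 + 3/10*pi_2 + 7/20*pi_3 + 1/10*pi_4
  pi_3 = 3/10*pi_0 + 7/20*pi_1 + 1/10*pi_2 + 7/20*pi_3 + 2/5*pi_4
  pi_4 = 1/5*pi_0 + 9/20*pi_1 + 1/5*pi_2 + 3/20*pi_3 + 1/5*pi_4
with normalization: pi_0 + pi_1 + pi_2 + pi_3 + pi_4 = 1.

Using the first 4 balance equations plus normalization, the linear system A*pi = b is:
  [-4/5, 1/20, 1/10, 1/10, 1/10] . pi = 0
  [1/4, -19/20, 3/10, 1/20, 1/5] . pi = 0
  [1/20, 1/10, -7/10, 7/20, 1/10] . pi = 0
  [3/10, 7/20, 1/10, -13/20, 2/5] . pi = 0
  [1, 1, 1, 1, 1] . pi = 1

Solving yields:
  pi_0 = 7740/75611
  pi_1 = 11902/75611
  pi_2 = 16122/75611
  pi_3 = 22894/75611
  pi_4 = 16953/75611

Verification (pi * P):
  7740/75611*1/5 + 11902/75611*1/20 + 16122/75611*1/10 + 22894/75611*1/10 + 16953/75611*1/10 = 7740/75611 = pi_0  (ok)
  7740/75611*1/4 + 11902/75611*1/20 + 16122/75611*3/10 + 22894/75611*1/20 + 16953/75611*1/5 = 11902/75611 = pi_1  (ok)
  7740/75611*1/20 + 11902/75611*1/10 + 16122/75611*3/10 + 22894/75611*7/20 + 16953/75611*1/10 = 16122/75611 = pi_2  (ok)
  7740/75611*3/10 + 11902/75611*7/20 + 16122/75611*1/10 + 22894/75611*7/20 + 16953/75611*2/5 = 22894/75611 = pi_3  (ok)
  7740/75611*1/5 + 11902/75611*9/20 + 16122/75611*1/5 + 22894/75611*3/20 + 16953/75611*1/5 = 16953/75611 = pi_4  (ok)

Answer: 7740/75611 11902/75611 16122/75611 22894/75611 16953/75611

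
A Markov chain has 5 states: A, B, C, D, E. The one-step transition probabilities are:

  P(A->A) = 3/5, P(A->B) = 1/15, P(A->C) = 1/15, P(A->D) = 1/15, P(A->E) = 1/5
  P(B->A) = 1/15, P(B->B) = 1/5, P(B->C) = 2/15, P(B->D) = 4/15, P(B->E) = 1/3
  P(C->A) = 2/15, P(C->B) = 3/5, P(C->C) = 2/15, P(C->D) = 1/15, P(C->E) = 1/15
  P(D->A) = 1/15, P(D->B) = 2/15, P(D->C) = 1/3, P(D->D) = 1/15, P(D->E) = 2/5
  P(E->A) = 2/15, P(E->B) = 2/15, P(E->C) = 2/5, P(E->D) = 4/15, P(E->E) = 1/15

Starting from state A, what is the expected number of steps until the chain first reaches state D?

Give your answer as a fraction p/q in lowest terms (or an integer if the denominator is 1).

Let h_i = expected steps to first reach D from state i.
Boundary: h_D = 0.
First-step equations for the other states:
  h_A = 1 + 3/5*h_A + 1/15*h_B + 1/15*h_C + 1/15*h_D + 1/5*h_E
  h_B = 1 + 1/15*h_A + 1/5*h_B + 2/15*h_C + 4/15*h_D + 1/3*h_E
  h_C = 1 + 2/15*h_A + 3/5*h_B + 2/15*h_C + 1/15*h_D + 1/15*h_E
  h_E = 1 + 2/15*h_A + 2/15*h_B + 2/5*h_C + 4/15*h_D + 1/15*h_E

Substituting h_D = 0 and rearranging gives the linear system (I - Q) h = 1:
  [2/5, -1/15, -1/15, -1/5] . (h_A, h_B, h_C, h_E) = 1
  [-1/15, 4/5, -2/15, -1/3] . (h_A, h_B, h_C, h_E) = 1
  [-2/15, -3/5, 13/15, -1/15] . (h_A, h_B, h_C, h_E) = 1
  [-2/15, -2/15, -2/5, 14/15] . (h_A, h_B, h_C, h_E) = 1

Solving yields:
  h_A = 2485/346
  h_B = 900/173
  h_C = 2175/346
  h_E = 1915/346

Starting state is A, so the expected hitting time is h_A = 2485/346.

Answer: 2485/346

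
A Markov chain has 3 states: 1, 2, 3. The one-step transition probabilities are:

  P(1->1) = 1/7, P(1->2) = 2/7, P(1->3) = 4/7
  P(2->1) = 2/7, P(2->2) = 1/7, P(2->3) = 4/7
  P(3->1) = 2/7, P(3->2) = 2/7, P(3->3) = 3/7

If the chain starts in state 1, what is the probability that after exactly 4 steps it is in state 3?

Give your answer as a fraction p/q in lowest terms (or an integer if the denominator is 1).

Computing P^4 by repeated multiplication:
P^1 =
  1: [1/7, 2/7, 4/7]
  2: [2/7, 1/7, 4/7]
  3: [2/7, 2/7, 3/7]
P^2 =
  1: [13/49, 12/49, 24/49]
  2: [12/49, 13/49, 24/49]
  3: [12/49, 12/49, 25/49]
P^3 =
  1: [85/343, 86/343, 172/343]
  2: [86/343, 85/343, 172/343]
  3: [86/343, 86/343, 171/343]
P^4 =
  1: [601/2401, 600/2401, 1200/2401]
  2: [600/2401, 601/2401, 1200/2401]
  3: [600/2401, 600/2401, 1201/2401]

(P^4)[1 -> 3] = 1200/2401

Answer: 1200/2401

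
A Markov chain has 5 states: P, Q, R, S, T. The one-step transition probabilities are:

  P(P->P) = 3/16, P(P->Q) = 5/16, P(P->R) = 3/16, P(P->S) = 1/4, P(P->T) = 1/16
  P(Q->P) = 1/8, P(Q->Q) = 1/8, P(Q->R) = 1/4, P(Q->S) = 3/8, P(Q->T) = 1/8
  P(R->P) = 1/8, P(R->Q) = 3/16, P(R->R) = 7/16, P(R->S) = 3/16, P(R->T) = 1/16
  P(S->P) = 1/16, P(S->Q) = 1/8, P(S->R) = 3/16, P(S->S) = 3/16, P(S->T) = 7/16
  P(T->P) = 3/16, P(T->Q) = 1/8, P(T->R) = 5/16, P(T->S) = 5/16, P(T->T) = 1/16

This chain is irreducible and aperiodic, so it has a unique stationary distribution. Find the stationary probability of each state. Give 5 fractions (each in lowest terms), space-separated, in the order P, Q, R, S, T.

The stationary distribution satisfies pi = pi * P, i.e.:
  pi_P = 3/16*pi_P + 1/8*pi_Q + 1/8*pi_R + 1/16*pi_S + 3/16*pi_T
  pi_Q = 5/16*pi_P + 1/8*pi_Q + 3/16*pi_R + 1/8*pi_S + 1/8*pi_T
  pi_R = 3/16*pi_P + 1/4*pi_Q + 7/16*pi_R + 3/16*pi_S + 5/16*pi_T
  pi_S = 1/4*pi_P + 3/8*pi_Q + 3/16*pi_R + 3/16*pi_S + 5/16*pi_T
  pi_T = 1/16*pi_P + 1/8*pi_Q + 1/16*pi_R + 7/16*pi_S + 1/16*pi_T
with normalization: pi_P + pi_Q + pi_R + pi_S + pi_T = 1.

Using the first 4 balance equations plus normalization, the linear system A*pi = b is:
  [-13/16, 1/8, 1/8, 1/16, 3/16] . pi = 0
  [5/16, -7/8, 3/16, 1/8, 1/8] . pi = 0
  [3/16, 1/4, -9/16, 3/16, 5/16] . pi = 0
  [1/4, 3/8, 3/16, -13/16, 5/16] . pi = 0
  [1, 1, 1, 1, 1] . pi = 1

Solving yields:
  pi_P = 2036/15921
  pi_Q = 2662/15921
  pi_R = 4642/15921
  pi_S = 7883/31842
  pi_T = 5279/31842

Verification (pi * P):
  2036/15921*3/16 + 2662/15921*1/8 + 4642/15921*1/8 + 7883/31842*1/16 + 5279/31842*3/16 = 2036/15921 = pi_P  (ok)
  2036/15921*5/16 + 2662/15921*1/8 + 4642/15921*3/16 + 7883/31842*1/8 + 5279/31842*1/8 = 2662/15921 = pi_Q  (ok)
  2036/15921*3/16 + 2662/15921*1/4 + 4642/15921*7/16 + 7883/31842*3/16 + 5279/31842*5/16 = 4642/15921 = pi_R  (ok)
  2036/15921*1/4 + 2662/15921*3/8 + 4642/15921*3/16 + 7883/31842*3/16 + 5279/31842*5/16 = 7883/31842 = pi_S  (ok)
  2036/15921*1/16 + 2662/15921*1/8 + 4642/15921*1/16 + 7883/31842*7/16 + 5279/31842*1/16 = 5279/31842 = pi_T  (ok)

Answer: 2036/15921 2662/15921 4642/15921 7883/31842 5279/31842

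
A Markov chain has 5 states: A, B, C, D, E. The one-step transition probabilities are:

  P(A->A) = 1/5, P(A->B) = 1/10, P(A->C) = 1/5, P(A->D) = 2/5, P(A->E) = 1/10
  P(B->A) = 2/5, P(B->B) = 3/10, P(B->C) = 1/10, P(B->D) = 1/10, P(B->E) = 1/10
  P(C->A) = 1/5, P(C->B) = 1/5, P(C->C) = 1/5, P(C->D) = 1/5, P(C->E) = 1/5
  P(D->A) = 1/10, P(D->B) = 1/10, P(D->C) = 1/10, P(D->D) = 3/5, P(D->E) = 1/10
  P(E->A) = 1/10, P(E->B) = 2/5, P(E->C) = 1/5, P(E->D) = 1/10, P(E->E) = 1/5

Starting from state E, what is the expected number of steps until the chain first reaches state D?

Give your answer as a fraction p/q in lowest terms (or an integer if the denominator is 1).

Let h_i = expected steps to first reach D from state i.
Boundary: h_D = 0.
First-step equations for the other states:
  h_A = 1 + 1/5*h_A + 1/10*h_B + 1/5*h_C + 2/5*h_D + 1/10*h_E
  h_B = 1 + 2/5*h_A + 3/10*h_B + 1/10*h_C + 1/10*h_D + 1/10*h_E
  h_C = 1 + 1/5*h_A + 1/5*h_B + 1/5*h_C + 1/5*h_D + 1/5*h_E
  h_E = 1 + 1/10*h_A + 2/5*h_B + 1/5*h_C + 1/10*h_D + 1/5*h_E

Substituting h_D = 0 and rearranging gives the linear system (I - Q) h = 1:
  [4/5, -1/10, -1/5, -1/10] . (h_A, h_B, h_C, h_E) = 1
  [-2/5, 7/10, -1/10, -1/10] . (h_A, h_B, h_C, h_E) = 1
  [-1/5, -1/5, 4/5, -1/5] . (h_A, h_B, h_C, h_E) = 1
  [-1/10, -2/5, -1/5, 4/5] . (h_A, h_B, h_C, h_E) = 1

Solving yields:
  h_A = 305/81
  h_B = 545/108
  h_C = 130/27
  h_E = 1765/324

Starting state is E, so the expected hitting time is h_E = 1765/324.

Answer: 1765/324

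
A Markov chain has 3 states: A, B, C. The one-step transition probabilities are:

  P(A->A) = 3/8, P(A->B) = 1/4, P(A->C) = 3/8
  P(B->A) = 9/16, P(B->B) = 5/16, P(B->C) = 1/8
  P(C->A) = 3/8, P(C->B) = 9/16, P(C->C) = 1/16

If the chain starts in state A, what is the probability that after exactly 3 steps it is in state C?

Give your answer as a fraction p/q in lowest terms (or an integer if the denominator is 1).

Answer: 447/2048

Derivation:
Computing P^3 by repeated multiplication:
P^1 =
  A: [3/8, 1/4, 3/8]
  B: [9/16, 5/16, 1/8]
  C: [3/8, 9/16, 1/16]
P^2 =
  A: [27/64, 49/128, 25/128]
  B: [111/256, 79/256, 33/128]
  C: [123/256, 39/128, 55/256]
P^3 =
  A: [915/2048, 343/1024, 447/2048]
  B: [1773/4096, 1433/4096, 445/2048]
  C: [885/2048, 1377/4096, 949/4096]

(P^3)[A -> C] = 447/2048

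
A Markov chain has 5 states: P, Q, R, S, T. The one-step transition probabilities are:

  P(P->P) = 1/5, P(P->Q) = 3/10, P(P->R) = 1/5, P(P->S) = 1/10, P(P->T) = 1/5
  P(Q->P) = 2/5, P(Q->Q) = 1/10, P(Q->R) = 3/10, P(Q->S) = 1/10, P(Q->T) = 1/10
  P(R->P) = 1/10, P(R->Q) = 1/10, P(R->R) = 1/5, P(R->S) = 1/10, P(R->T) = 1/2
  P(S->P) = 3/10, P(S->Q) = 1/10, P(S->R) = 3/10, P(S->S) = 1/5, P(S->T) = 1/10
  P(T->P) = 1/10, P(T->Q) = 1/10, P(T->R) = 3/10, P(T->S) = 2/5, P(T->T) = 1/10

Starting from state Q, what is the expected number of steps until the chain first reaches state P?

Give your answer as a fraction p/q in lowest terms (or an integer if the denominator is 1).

Let h_i = expected steps to first reach P from state i.
Boundary: h_P = 0.
First-step equations for the other states:
  h_Q = 1 + 2/5*h_P + 1/10*h_Q + 3/10*h_R + 1/10*h_S + 1/10*h_T
  h_R = 1 + 1/10*h_P + 1/10*h_Q + 1/5*h_R + 1/10*h_S + 1/2*h_T
  h_S = 1 + 3/10*h_P + 1/10*h_Q + 3/10*h_R + 1/5*h_S + 1/10*h_T
  h_T = 1 + 1/10*h_P + 1/10*h_Q + 3/10*h_R + 2/5*h_S + 1/10*h_T

Substituting h_P = 0 and rearranging gives the linear system (I - Q) h = 1:
  [9/10, -3/10, -1/10, -1/10] . (h_Q, h_R, h_S, h_T) = 1
  [-1/10, 4/5, -1/10, -1/2] . (h_Q, h_R, h_S, h_T) = 1
  [-1/10, -3/10, 4/5, -1/10] . (h_Q, h_R, h_S, h_T) = 1
  [-1/10, -3/10, -2/5, 9/10] . (h_Q, h_R, h_S, h_T) = 1

Solving yields:
  h_Q = 198/47
  h_R = 276/47
  h_S = 220/47
  h_T = 264/47

Starting state is Q, so the expected hitting time is h_Q = 198/47.

Answer: 198/47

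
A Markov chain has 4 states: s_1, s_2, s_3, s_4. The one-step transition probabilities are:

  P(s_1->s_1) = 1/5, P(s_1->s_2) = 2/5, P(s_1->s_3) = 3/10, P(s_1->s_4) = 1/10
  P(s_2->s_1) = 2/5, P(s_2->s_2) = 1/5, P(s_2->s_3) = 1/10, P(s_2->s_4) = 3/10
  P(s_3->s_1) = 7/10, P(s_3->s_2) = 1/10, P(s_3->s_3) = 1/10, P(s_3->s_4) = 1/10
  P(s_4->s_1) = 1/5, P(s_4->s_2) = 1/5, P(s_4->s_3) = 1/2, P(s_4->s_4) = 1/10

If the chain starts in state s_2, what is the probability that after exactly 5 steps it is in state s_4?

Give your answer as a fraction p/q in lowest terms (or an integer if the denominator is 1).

Answer: 3797/25000

Derivation:
Computing P^5 by repeated multiplication:
P^1 =
  s_1: [1/5, 2/5, 3/10, 1/10]
  s_2: [2/5, 1/5, 1/10, 3/10]
  s_3: [7/10, 1/10, 1/10, 1/10]
  s_4: [1/5, 1/5, 1/2, 1/10]
P^2 =
  s_1: [43/100, 21/100, 9/50, 9/50]
  s_2: [29/100, 27/100, 3/10, 7/50]
  s_3: [27/100, 33/100, 7/25, 3/25]
  s_4: [49/100, 19/100, 9/50, 7/50]
P^3 =
  s_1: [83/250, 67/250, 129/500, 71/500]
  s_2: [101/250, 57/250, 107/500, 77/500]
  s_3: [203/500, 113/500, 101/500, 83/500]
  s_4: [41/125, 7/25, 127/500, 69/500]
P^4 =
  s_1: [1913/5000, 1203/5000, 279/1250, 96/625]
  s_2: [1763/5000, 1297/5000, 303/1250, 91/625]
  s_3: [1731/5000, 261/1000, 619/2500, 363/2500]
  s_4: [383/1000, 1201/5000, 138/625, 39/250]
P^5 =
  s_1: [8993/25000, 1271/5000, 5949/25000, 3703/25000]
  s_2: [9327/25000, 6157/25000, 5719/25000, 3797/25000]
  s_3: [47/125, 764/3125, 5683/25000, 761/5000]
  s_4: [8961/25000, 6363/25000, 239/1000, 3701/25000]

(P^5)[s_2 -> s_4] = 3797/25000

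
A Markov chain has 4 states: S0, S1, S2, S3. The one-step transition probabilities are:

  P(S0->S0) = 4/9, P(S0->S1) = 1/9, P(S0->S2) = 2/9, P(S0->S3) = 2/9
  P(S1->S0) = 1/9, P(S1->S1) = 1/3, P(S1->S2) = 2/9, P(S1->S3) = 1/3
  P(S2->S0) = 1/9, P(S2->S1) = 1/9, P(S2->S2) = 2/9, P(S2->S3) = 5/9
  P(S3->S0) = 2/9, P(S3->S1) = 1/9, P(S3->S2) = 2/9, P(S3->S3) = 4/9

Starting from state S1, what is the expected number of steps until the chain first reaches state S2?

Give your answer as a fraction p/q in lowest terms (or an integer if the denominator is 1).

Answer: 9/2

Derivation:
Let h_i = expected steps to first reach S2 from state i.
Boundary: h_S2 = 0.
First-step equations for the other states:
  h_S0 = 1 + 4/9*h_S0 + 1/9*h_S1 + 2/9*h_S2 + 2/9*h_S3
  h_S1 = 1 + 1/9*h_S0 + 1/3*h_S1 + 2/9*h_S2 + 1/3*h_S3
  h_S3 = 1 + 2/9*h_S0 + 1/9*h_S1 + 2/9*h_S2 + 4/9*h_S3

Substituting h_S2 = 0 and rearranging gives the linear system (I - Q) h = 1:
  [5/9, -1/9, -2/9] . (h_S0, h_S1, h_S3) = 1
  [-1/9, 2/3, -1/3] . (h_S0, h_S1, h_S3) = 1
  [-2/9, -1/9, 5/9] . (h_S0, h_S1, h_S3) = 1

Solving yields:
  h_S0 = 9/2
  h_S1 = 9/2
  h_S3 = 9/2

Starting state is S1, so the expected hitting time is h_S1 = 9/2.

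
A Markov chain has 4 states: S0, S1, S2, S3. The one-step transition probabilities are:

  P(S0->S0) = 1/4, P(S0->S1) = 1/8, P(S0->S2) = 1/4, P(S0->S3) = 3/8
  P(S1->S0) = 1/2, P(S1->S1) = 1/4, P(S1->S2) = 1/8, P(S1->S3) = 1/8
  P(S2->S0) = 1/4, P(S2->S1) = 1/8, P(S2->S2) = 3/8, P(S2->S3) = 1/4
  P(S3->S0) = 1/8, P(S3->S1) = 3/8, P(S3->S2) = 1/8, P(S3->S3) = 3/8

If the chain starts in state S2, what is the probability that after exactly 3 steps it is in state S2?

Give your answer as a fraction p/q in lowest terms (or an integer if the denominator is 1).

Answer: 7/32

Derivation:
Computing P^3 by repeated multiplication:
P^1 =
  S0: [1/4, 1/8, 1/4, 3/8]
  S1: [1/2, 1/4, 1/8, 1/8]
  S2: [1/4, 1/8, 3/8, 1/4]
  S3: [1/8, 3/8, 1/8, 3/8]
P^2 =
  S0: [15/64, 15/64, 7/32, 5/16]
  S1: [19/64, 3/16, 7/32, 19/64]
  S2: [1/4, 13/64, 1/4, 19/64]
  S3: [19/64, 17/64, 11/64, 17/64]
P^3 =
  S0: [69/256, 119/512, 107/512, 37/128]
  S1: [133/512, 57/256, 111/512, 77/256]
  S2: [135/512, 115/512, 7/32, 75/256]
  S3: [145/512, 115/512, 105/512, 147/512]

(P^3)[S2 -> S2] = 7/32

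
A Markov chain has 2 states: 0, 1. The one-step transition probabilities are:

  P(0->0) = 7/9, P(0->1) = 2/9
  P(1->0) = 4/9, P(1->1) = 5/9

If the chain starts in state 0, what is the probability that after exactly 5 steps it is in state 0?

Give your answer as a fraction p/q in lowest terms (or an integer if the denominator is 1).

Computing P^5 by repeated multiplication:
P^1 =
  0: [7/9, 2/9]
  1: [4/9, 5/9]
P^2 =
  0: [19/27, 8/27]
  1: [16/27, 11/27]
P^3 =
  0: [55/81, 26/81]
  1: [52/81, 29/81]
P^4 =
  0: [163/243, 80/243]
  1: [160/243, 83/243]
P^5 =
  0: [487/729, 242/729]
  1: [484/729, 245/729]

(P^5)[0 -> 0] = 487/729

Answer: 487/729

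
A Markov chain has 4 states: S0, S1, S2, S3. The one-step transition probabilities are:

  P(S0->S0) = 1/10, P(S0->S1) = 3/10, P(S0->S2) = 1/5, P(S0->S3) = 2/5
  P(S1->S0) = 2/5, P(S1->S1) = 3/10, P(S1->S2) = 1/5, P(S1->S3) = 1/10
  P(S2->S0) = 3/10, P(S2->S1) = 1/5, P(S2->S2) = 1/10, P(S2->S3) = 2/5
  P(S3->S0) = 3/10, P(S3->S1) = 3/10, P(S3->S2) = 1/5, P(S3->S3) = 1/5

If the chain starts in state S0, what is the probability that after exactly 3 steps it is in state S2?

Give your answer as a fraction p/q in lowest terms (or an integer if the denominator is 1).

Computing P^3 by repeated multiplication:
P^1 =
  S0: [1/10, 3/10, 1/5, 2/5]
  S1: [2/5, 3/10, 1/5, 1/10]
  S2: [3/10, 1/5, 1/10, 2/5]
  S3: [3/10, 3/10, 1/5, 1/5]
P^2 =
  S0: [31/100, 7/25, 9/50, 23/100]
  S1: [1/4, 7/25, 9/50, 29/100]
  S2: [13/50, 29/100, 19/100, 13/50]
  S3: [27/100, 7/25, 9/50, 27/100]
P^3 =
  S0: [133/500, 141/500, 91/500, 27/100]
  S1: [139/500, 141/500, 91/500, 129/500]
  S2: [277/1000, 281/1000, 181/1000, 261/1000]
  S3: [137/500, 141/500, 91/500, 131/500]

(P^3)[S0 -> S2] = 91/500

Answer: 91/500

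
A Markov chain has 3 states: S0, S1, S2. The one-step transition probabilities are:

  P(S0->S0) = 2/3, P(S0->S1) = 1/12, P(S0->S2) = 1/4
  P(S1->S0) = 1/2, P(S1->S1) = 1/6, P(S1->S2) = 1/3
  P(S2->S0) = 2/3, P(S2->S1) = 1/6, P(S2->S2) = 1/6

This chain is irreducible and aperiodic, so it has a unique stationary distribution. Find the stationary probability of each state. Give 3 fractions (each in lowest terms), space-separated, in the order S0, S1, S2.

The stationary distribution satisfies pi = pi * P, i.e.:
  pi_S0 = 2/3*pi_S0 + 1/2*pi_S1 + 2/3*pi_S2
  pi_S1 = 1/12*pi_S0 + 1/6*pi_S1 + 1/6*pi_S2
  pi_S2 = 1/4*pi_S0 + 1/3*pi_S1 + 1/6*pi_S2
with normalization: pi_S0 + pi_S1 + pi_S2 = 1.

Using the first 2 balance equations plus normalization, the linear system A*pi = b is:
  [-1/3, 1/2, 2/3] . pi = 0
  [1/12, -5/6, 1/6] . pi = 0
  [1, 1, 1] . pi = 1

Solving yields:
  pi_S0 = 46/71
  pi_S1 = 8/71
  pi_S2 = 17/71

Verification (pi * P):
  46/71*2/3 + 8/71*1/2 + 17/71*2/3 = 46/71 = pi_S0  (ok)
  46/71*1/12 + 8/71*1/6 + 17/71*1/6 = 8/71 = pi_S1  (ok)
  46/71*1/4 + 8/71*1/3 + 17/71*1/6 = 17/71 = pi_S2  (ok)

Answer: 46/71 8/71 17/71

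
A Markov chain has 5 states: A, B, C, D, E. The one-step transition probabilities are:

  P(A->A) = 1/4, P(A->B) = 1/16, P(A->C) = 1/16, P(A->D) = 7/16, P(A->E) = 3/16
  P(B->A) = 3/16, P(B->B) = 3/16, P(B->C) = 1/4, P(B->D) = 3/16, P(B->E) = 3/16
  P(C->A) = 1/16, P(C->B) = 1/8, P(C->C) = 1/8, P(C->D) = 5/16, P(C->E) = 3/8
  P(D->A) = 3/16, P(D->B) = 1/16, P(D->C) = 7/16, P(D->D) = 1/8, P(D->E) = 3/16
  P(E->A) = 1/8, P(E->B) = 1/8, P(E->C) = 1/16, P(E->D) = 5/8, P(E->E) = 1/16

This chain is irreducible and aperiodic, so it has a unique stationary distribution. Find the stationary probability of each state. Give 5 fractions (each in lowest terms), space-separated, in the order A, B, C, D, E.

Answer: 607/3849 130/1283 277/1283 1241/3849 260/1283

Derivation:
The stationary distribution satisfies pi = pi * P, i.e.:
  pi_A = 1/4*pi_A + 3/16*pi_B + 1/16*pi_C + 3/16*pi_D + 1/8*pi_E
  pi_B = 1/16*pi_A + 3/16*pi_B + 1/8*pi_C + 1/16*pi_D + 1/8*pi_E
  pi_C = 1/16*pi_A + 1/4*pi_B + 1/8*pi_C + 7/16*pi_D + 1/16*pi_E
  pi_D = 7/16*pi_A + 3/16*pi_B + 5/16*pi_C + 1/8*pi_D + 5/8*pi_E
  pi_E = 3/16*pi_A + 3/16*pi_B + 3/8*pi_C + 3/16*pi_D + 1/16*pi_E
with normalization: pi_A + pi_B + pi_C + pi_D + pi_E = 1.

Using the first 4 balance equations plus normalization, the linear system A*pi = b is:
  [-3/4, 3/16, 1/16, 3/16, 1/8] . pi = 0
  [1/16, -13/16, 1/8, 1/16, 1/8] . pi = 0
  [1/16, 1/4, -7/8, 7/16, 1/16] . pi = 0
  [7/16, 3/16, 5/16, -7/8, 5/8] . pi = 0
  [1, 1, 1, 1, 1] . pi = 1

Solving yields:
  pi_A = 607/3849
  pi_B = 130/1283
  pi_C = 277/1283
  pi_D = 1241/3849
  pi_E = 260/1283

Verification (pi * P):
  607/3849*1/4 + 130/1283*3/16 + 277/1283*1/16 + 1241/3849*3/16 + 260/1283*1/8 = 607/3849 = pi_A  (ok)
  607/3849*1/16 + 130/1283*3/16 + 277/1283*1/8 + 1241/3849*1/16 + 260/1283*1/8 = 130/1283 = pi_B  (ok)
  607/3849*1/16 + 130/1283*1/4 + 277/1283*1/8 + 1241/3849*7/16 + 260/1283*1/16 = 277/1283 = pi_C  (ok)
  607/3849*7/16 + 130/1283*3/16 + 277/1283*5/16 + 1241/3849*1/8 + 260/1283*5/8 = 1241/3849 = pi_D  (ok)
  607/3849*3/16 + 130/1283*3/16 + 277/1283*3/8 + 1241/3849*3/16 + 260/1283*1/16 = 260/1283 = pi_E  (ok)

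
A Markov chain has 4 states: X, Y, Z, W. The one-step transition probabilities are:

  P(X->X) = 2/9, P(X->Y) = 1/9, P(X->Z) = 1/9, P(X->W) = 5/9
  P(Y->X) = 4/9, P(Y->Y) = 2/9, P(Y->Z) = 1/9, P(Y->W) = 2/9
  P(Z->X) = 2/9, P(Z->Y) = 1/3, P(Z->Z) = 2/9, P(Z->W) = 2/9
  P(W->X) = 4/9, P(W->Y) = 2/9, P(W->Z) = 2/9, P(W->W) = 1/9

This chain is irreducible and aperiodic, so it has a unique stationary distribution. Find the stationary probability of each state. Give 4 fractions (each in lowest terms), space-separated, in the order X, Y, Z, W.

The stationary distribution satisfies pi = pi * P, i.e.:
  pi_X = 2/9*pi_X + 4/9*pi_Y + 2/9*pi_Z + 4/9*pi_W
  pi_Y = 1/9*pi_X + 2/9*pi_Y + 1/3*pi_Z + 2/9*pi_W
  pi_Z = 1/9*pi_X + 1/9*pi_Y + 2/9*pi_Z + 2/9*pi_W
  pi_W = 5/9*pi_X + 2/9*pi_Y + 2/9*pi_Z + 1/9*pi_W
with normalization: pi_X + pi_Y + pi_Z + pi_W = 1.

Using the first 3 balance equations plus normalization, the linear system A*pi = b is:
  [-7/9, 4/9, 2/9, 4/9] . pi = 0
  [1/9, -7/9, 1/3, 2/9] . pi = 0
  [1/9, 1/9, -7/9, 2/9] . pi = 0
  [1, 1, 1, 1] . pi = 1

Solving yields:
  pi_X = 148/443
  pi_Y = 90/443
  pi_Z = 72/443
  pi_W = 133/443

Verification (pi * P):
  148/443*2/9 + 90/443*4/9 + 72/443*2/9 + 133/443*4/9 = 148/443 = pi_X  (ok)
  148/443*1/9 + 90/443*2/9 + 72/443*1/3 + 133/443*2/9 = 90/443 = pi_Y  (ok)
  148/443*1/9 + 90/443*1/9 + 72/443*2/9 + 133/443*2/9 = 72/443 = pi_Z  (ok)
  148/443*5/9 + 90/443*2/9 + 72/443*2/9 + 133/443*1/9 = 133/443 = pi_W  (ok)

Answer: 148/443 90/443 72/443 133/443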